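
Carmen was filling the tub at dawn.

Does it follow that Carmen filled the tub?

'was filling' is progressive; for an accomplishment like 'fill the tub', it doesn't entail completion.

no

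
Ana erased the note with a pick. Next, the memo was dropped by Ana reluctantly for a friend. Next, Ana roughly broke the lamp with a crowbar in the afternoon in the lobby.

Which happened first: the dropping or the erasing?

The connectives place the erasing before the dropping.

the erasing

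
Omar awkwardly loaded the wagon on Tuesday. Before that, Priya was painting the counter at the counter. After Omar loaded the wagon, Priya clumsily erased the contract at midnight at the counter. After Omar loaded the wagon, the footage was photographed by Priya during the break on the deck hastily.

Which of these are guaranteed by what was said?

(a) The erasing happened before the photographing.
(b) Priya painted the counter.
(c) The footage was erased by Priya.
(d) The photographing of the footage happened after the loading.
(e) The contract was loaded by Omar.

(d)

(a) Not entailed — the narrative doesn't order the erasing relative to the photographing.
(b) Not entailed — 'was painting' is progressive on an accomplishment; it does not entail the completed 'painted'.
(c) Not entailed — Priya erased the contract, not the footage; the footage belongs to the photographing event.
(d) Entailed — the narrative places the loading before the photographing.
(e) Not entailed — Omar loaded the wagon, not the contract; the contract belongs to the erasing event.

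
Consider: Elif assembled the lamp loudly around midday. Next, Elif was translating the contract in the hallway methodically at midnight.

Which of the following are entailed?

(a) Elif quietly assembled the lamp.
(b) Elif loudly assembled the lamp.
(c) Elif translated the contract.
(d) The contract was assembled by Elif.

(b)

(a) Not entailed — 'quietly' adds a manner not in (and inconsistent with) the original.
(b) Entailed — this follows by dropping conjuncts from the assembling event's description.
(c) Not entailed — 'was translating' is progressive on an accomplishment; it does not entail the completed 'translated'.
(d) Not entailed — Elif assembled the lamp, not the contract; the contract belongs to the translating event.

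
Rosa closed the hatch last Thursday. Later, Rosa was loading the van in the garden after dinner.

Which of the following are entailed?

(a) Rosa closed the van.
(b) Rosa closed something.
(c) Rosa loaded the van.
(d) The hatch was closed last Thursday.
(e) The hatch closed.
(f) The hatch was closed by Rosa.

(a) Not entailed — Rosa closed the hatch, not the van; the van belongs to the loading event.
(b) Entailed — the original entails any weakening of itself; this just drops 'last Thursday' and generalizes the patient.
(c) Not entailed — 'was loading' is progressive on an accomplishment; it does not entail the completed 'loaded'.
(d) Entailed — this follows by dropping conjuncts from the closing event's description.
(e) Entailed — 'Rosa closed the hatch' is causative; it entails the inchoative 'the hatch closed'.
(f) Entailed — every conjunct here is already in the original closing event.

(b), (d), (e), (f)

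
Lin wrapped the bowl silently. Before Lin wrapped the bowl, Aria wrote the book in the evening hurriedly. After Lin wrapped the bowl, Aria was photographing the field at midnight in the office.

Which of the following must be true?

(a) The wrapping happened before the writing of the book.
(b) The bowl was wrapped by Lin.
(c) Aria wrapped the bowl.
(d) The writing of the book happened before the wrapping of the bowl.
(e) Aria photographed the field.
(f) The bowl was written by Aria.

(a) Not entailed — the narrative places the writing before the wrapping, not after.
(b) Entailed — dropping 'silently' leaves a sub-description the original still satisfies.
(c) Not entailed — the passage has Lin wrapping the bowl, not Aria.
(d) Entailed — the narrative places the writing before the wrapping.
(e) Not entailed — 'was photographing' is progressive on an accomplishment; it does not entail the completed 'photographed'.
(f) Not entailed — Aria wrote the book, not the bowl; the bowl belongs to the wrapping event.

(b), (d)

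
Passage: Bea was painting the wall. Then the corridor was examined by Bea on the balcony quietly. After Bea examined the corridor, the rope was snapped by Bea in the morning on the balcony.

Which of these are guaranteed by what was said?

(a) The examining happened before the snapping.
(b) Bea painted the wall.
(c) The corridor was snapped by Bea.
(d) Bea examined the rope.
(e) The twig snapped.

(a)

(a) Entailed — the narrative places the examining before the snapping.
(b) Not entailed — 'was painting' is progressive on an accomplishment; it does not entail the completed 'painted'.
(c) Not entailed — Bea snapped the rope, not the corridor; the corridor belongs to the examining event.
(d) Not entailed — Bea examined the corridor, not the rope; the rope belongs to the snapping event.
(e) Not entailed — the rope is what snapped, not the twig.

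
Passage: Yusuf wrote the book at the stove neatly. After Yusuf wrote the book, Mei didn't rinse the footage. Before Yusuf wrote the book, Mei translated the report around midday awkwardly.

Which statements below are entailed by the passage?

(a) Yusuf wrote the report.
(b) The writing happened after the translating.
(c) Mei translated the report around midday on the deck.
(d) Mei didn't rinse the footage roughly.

(b), (d)

(a) Not entailed — Yusuf wrote the book, not the report; the report belongs to the translating event.
(b) Entailed — the narrative places the translating before the writing.
(c) Not entailed — 'on the deck' adds information not in the original event.
(d) Entailed — under negation, adding a further restriction is entailed: if no such rinsing event occurred, none occurred roughly either.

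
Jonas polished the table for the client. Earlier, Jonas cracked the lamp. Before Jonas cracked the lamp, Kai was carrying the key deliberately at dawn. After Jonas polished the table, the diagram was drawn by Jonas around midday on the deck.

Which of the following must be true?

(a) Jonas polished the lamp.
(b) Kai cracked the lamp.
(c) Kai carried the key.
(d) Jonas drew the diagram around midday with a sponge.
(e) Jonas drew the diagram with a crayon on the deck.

(a) Not entailed — Jonas polished the table, not the lamp; the lamp belongs to the cracking event.
(b) Not entailed — the passage has Jonas cracking the lamp, not Kai.
(c) Entailed — 'carry' is an activity; 'was carrying' entails that some carrying happened, so 'carried' holds.
(d) Not entailed — 'with a sponge' adds information not in the original event.
(e) Not entailed — 'with a crayon' adds information not in the original event.

(c)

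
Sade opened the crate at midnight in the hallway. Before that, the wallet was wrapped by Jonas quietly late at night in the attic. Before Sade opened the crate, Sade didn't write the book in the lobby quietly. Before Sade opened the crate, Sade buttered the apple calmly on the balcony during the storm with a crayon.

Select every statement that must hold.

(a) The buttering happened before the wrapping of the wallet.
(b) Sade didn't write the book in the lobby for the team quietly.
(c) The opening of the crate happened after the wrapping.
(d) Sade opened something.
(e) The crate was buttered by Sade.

(b), (c), (d)

(a) Not entailed — the narrative doesn't order the buttering relative to the wrapping.
(b) Entailed — under negation, adding a further restriction is entailed: if no such writing event occurred, none occurred for the team either.
(c) Entailed — the narrative places the wrapping before the opening.
(d) Entailed — the original entails any weakening of itself; this just drops 'in the hallway', 'at midnight' and generalizes the patient.
(e) Not entailed — Sade buttered the apple, not the crate; the crate belongs to the opening event.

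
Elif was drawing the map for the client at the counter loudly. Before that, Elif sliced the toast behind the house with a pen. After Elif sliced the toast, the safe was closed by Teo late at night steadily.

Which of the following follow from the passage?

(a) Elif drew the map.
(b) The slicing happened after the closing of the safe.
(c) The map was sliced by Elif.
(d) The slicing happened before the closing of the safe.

(d)

(a) Not entailed — 'was drawing' is progressive on an accomplishment; it does not entail the completed 'drew'.
(b) Not entailed — the narrative places the slicing before the closing, not after.
(c) Not entailed — Elif sliced the toast, not the map; the map belongs to the drawing event.
(d) Entailed — the narrative places the slicing before the closing.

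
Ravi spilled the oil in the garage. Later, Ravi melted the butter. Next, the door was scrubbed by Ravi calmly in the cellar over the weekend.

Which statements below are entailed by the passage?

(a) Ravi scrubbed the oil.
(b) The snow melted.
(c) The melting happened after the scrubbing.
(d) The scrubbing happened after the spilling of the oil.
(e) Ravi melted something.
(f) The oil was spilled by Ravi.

(d), (e), (f)

(a) Not entailed — Ravi scrubbed the door, not the oil; the oil belongs to the spilling event.
(b) Not entailed — the butter is what melted, not the snow.
(c) Not entailed — the narrative places the melting before the scrubbing, not after.
(d) Entailed — the narrative places the spilling before the scrubbing.
(e) Entailed — the original entails any weakening of itself; this just generalizes the patient.
(f) Entailed — the original entails any weakening of itself; this just drops 'in the garage'.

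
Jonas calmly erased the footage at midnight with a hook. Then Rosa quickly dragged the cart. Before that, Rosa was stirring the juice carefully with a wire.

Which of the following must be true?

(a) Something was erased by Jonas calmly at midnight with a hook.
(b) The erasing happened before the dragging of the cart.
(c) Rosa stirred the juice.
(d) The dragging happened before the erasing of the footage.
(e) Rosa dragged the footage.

(a), (b), (c)

(a) Entailed — generalizing the patient leaves a sub-description the original still satisfies.
(b) Entailed — the narrative places the erasing before the dragging.
(c) Entailed — 'stir' is an activity; 'was stirring' entails that some stirring happened, so 'stirred' holds.
(d) Not entailed — the narrative places the erasing before the dragging, not after.
(e) Not entailed — Rosa dragged the cart, not the footage; the footage belongs to the erasing event.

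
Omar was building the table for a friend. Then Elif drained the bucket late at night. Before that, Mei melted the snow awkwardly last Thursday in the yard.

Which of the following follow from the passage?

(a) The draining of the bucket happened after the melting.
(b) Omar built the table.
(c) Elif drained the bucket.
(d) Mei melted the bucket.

(a), (c)

(a) Entailed — the narrative places the melting before the draining.
(b) Not entailed — 'was building' is progressive on an accomplishment; it does not entail the completed 'built'.
(c) Entailed — the original entails any weakening of itself; this just drops 'late at night'.
(d) Not entailed — Mei melted the snow, not the bucket; the bucket belongs to the draining event.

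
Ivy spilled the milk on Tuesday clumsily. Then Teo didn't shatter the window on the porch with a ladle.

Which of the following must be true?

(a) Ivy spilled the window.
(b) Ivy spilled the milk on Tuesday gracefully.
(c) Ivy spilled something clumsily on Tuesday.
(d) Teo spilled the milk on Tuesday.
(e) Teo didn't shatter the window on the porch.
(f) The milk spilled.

(a) Not entailed — Ivy spilled the milk, not the window; the window belongs to the shattering event.
(b) Not entailed — 'gracefully' adds a manner not in (and inconsistent with) the original.
(c) Entailed — the original entails any weakening of itself; this just generalizes the patient.
(d) Not entailed — the passage has Ivy spilling the milk, not Teo.
(e) Not entailed — dropping 'with a ladle' under negation is not valid — the original leaves open that Teo shattered the window some other way.
(f) Entailed — 'Ivy spilled the milk' is causative; it entails the inchoative 'the milk spilled'.

(c), (f)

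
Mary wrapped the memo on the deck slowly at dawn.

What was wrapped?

the memo

'the memo' marks the patient of the wrapping event.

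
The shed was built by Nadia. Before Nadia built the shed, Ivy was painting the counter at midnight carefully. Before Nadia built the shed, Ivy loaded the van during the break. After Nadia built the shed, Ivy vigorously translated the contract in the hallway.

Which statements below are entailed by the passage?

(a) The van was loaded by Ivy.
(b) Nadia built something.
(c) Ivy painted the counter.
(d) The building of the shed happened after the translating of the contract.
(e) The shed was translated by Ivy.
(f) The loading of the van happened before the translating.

(a) Entailed — this follows by dropping conjuncts from the loading event's description.
(b) Entailed — generalizing the patient leaves a sub-description the original still satisfies.
(c) Not entailed — 'was painting' is progressive on an accomplishment; it does not entail the completed 'painted'.
(d) Not entailed — the narrative places the building before the translating, not after.
(e) Not entailed — Ivy translated the contract, not the shed; the shed belongs to the building event.
(f) Entailed — the narrative places the loading before the translating.

(a), (b), (f)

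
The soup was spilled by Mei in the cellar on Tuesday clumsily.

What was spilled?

the soup

'the soup' marks the patient of the spilling event.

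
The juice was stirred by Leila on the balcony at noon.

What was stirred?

the juice

'the juice' marks the patient of the stirring event.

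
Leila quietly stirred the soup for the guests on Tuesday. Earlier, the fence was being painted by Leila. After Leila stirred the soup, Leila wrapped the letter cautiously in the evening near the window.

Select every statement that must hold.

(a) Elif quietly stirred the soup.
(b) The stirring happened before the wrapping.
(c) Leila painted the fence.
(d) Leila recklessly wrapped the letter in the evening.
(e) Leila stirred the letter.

(b)

(a) Not entailed — the passage has Leila stirring the soup, not Elif.
(b) Entailed — the narrative places the stirring before the wrapping.
(c) Not entailed — 'was painting' is progressive on an accomplishment; it does not entail the completed 'painted'.
(d) Not entailed — 'recklessly' adds a manner not in (and inconsistent with) the original.
(e) Not entailed — Leila stirred the soup, not the letter; the letter belongs to the wrapping event.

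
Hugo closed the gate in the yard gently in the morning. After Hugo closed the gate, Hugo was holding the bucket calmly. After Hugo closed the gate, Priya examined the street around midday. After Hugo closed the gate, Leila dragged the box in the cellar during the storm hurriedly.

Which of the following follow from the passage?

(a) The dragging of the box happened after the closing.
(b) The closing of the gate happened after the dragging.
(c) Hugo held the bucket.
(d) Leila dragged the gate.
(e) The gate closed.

(a) Entailed — the narrative places the closing before the dragging.
(b) Not entailed — the narrative places the closing before the dragging, not after.
(c) Entailed — 'hold' is an activity; 'was holding' entails that some holding happened, so 'held' holds.
(d) Not entailed — Leila dragged the box, not the gate; the gate belongs to the closing event.
(e) Entailed — 'Hugo closed the gate' is causative; it entails the inchoative 'the gate closed'.

(a), (c), (e)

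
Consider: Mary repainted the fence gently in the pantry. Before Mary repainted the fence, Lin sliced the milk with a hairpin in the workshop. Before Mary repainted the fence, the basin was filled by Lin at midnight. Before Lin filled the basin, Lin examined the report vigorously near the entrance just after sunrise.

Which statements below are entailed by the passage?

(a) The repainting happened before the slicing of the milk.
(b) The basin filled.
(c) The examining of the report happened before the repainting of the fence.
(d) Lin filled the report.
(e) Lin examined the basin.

(a) Not entailed — the narrative places the slicing before the repainting, not after.
(b) Entailed — 'Lin filled the basin' is causative; it entails the inchoative 'the basin filled'.
(c) Entailed — the narrative places the examining before the repainting.
(d) Not entailed — Lin filled the basin, not the report; the report belongs to the examining event.
(e) Not entailed — Lin examined the report, not the basin; the basin belongs to the filling event.

(b), (c)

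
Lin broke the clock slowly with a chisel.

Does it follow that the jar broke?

Nothing is said about any jar; only the clock is affected.

no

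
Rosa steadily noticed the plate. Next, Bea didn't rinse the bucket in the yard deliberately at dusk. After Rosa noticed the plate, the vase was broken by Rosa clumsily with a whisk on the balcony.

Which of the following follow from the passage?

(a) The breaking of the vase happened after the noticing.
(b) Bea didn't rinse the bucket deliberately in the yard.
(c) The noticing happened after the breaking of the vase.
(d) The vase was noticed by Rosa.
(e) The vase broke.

(a), (e)

(a) Entailed — the narrative places the noticing before the breaking.
(b) Not entailed — dropping 'at dusk' under negation is not valid — the original leaves open that Bea rinsed the bucket some other way.
(c) Not entailed — the narrative places the noticing before the breaking, not after.
(d) Not entailed — Rosa noticed the plate, not the vase; the vase belongs to the breaking event.
(e) Entailed — 'Rosa broke the vase' is causative; it entails the inchoative 'the vase broke'.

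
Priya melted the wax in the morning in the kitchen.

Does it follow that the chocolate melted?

Nothing is said about any chocolate; only the wax is affected.

no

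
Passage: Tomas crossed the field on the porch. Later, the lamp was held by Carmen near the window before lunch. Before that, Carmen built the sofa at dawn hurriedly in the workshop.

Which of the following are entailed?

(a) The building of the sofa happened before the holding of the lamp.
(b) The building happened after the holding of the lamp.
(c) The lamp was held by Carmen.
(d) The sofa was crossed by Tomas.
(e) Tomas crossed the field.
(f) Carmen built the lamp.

(a) Entailed — the narrative places the building before the holding.
(b) Not entailed — the narrative places the building before the holding, not after.
(c) Entailed — the original entails any weakening of itself; this just drops 'before lunch', 'near the window'.
(d) Not entailed — Tomas crossed the field, not the sofa; the sofa belongs to the building event.
(e) Entailed — this follows by dropping conjuncts from the crossing event's description.
(f) Not entailed — Carmen built the sofa, not the lamp; the lamp belongs to the holding event.

(a), (c), (e)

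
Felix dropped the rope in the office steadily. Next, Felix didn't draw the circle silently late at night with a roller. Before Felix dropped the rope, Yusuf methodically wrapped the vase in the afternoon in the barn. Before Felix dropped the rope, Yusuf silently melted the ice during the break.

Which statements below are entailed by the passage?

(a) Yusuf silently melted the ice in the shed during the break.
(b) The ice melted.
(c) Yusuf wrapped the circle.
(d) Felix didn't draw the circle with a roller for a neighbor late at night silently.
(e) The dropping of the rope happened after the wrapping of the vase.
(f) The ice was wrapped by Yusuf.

(b), (d), (e)

(a) Not entailed — 'in the shed' adds information not in the original event.
(b) Entailed — 'Yusuf melted the ice' is causative; it entails the inchoative 'the ice melted'.
(c) Not entailed — Yusuf wrapped the vase, not the circle; the circle belongs to the drawing event.
(d) Entailed — under negation, adding a further restriction is entailed: if no such drawing event occurred, none occurred for a neighbor either.
(e) Entailed — the narrative places the wrapping before the dropping.
(f) Not entailed — Yusuf wrapped the vase, not the ice; the ice belongs to the melting event.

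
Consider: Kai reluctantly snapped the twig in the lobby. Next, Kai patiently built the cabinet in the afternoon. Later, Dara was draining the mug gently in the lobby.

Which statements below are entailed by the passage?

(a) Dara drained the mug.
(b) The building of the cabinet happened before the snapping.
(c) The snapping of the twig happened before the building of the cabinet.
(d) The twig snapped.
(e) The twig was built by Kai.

(a) Not entailed — 'was draining' is progressive on an accomplishment; it does not entail the completed 'drained'.
(b) Not entailed — the narrative places the snapping before the building, not after.
(c) Entailed — the narrative places the snapping before the building.
(d) Entailed — 'Kai snapped the twig' is causative; it entails the inchoative 'the twig snapped'.
(e) Not entailed — Kai built the cabinet, not the twig; the twig belongs to the snapping event.

(c), (d)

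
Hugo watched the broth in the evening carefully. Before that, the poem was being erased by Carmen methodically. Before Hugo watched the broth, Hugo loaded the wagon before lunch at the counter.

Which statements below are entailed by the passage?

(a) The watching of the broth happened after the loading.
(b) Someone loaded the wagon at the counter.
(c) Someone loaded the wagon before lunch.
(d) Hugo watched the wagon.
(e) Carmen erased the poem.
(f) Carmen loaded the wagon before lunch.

(a) Entailed — the narrative places the loading before the watching.
(b) Entailed — every conjunct here is already in the original loading event.
(c) Entailed — dropping 'at the counter' and generalizing the agent leaves a sub-description the original still satisfies.
(d) Not entailed — Hugo watched the broth, not the wagon; the wagon belongs to the loading event.
(e) Not entailed — 'was erasing' is progressive on an accomplishment; it does not entail the completed 'erased'.
(f) Not entailed — the passage has Hugo loading the wagon, not Carmen.

(a), (b), (c)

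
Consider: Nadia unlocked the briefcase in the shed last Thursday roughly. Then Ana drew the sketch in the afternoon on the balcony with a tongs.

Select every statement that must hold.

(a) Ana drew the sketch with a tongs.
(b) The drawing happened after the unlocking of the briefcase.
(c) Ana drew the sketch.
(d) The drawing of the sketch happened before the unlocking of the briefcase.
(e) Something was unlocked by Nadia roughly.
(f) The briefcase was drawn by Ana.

(a) Entailed — this follows by dropping conjuncts from the drawing event's description.
(b) Entailed — the narrative places the unlocking before the drawing.
(c) Entailed — every conjunct here is already in the original drawing event.
(d) Not entailed — the narrative places the unlocking before the drawing, not after.
(e) Entailed — the original entails any weakening of itself; this just drops 'last Thursday', 'in the shed' and generalizes the patient.
(f) Not entailed — Ana drew the sketch, not the briefcase; the briefcase belongs to the unlocking event.

(a), (b), (c), (e)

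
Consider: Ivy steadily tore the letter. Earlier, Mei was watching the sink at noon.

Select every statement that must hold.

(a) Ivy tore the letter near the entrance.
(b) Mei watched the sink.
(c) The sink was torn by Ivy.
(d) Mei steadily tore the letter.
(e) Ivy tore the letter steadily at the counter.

(a) Not entailed — 'near the entrance' adds information not in the original event.
(b) Entailed — 'watch' is an activity; 'was watching' entails that some watching happened, so 'watched' holds.
(c) Not entailed — Ivy tore the letter, not the sink; the sink belongs to the watching event.
(d) Not entailed — the passage has Ivy tearing the letter, not Mei.
(e) Not entailed — 'at the counter' adds information not in the original event.

(b)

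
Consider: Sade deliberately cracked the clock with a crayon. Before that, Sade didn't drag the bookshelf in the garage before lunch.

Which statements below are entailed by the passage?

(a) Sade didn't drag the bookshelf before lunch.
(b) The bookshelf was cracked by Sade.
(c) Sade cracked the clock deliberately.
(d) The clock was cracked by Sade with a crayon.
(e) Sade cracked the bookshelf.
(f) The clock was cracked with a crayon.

(a) Not entailed — dropping 'in the garage' under negation is not valid — the original leaves open that Sade dragged the bookshelf some other way.
(b) Not entailed — Sade cracked the clock, not the bookshelf; the bookshelf belongs to the dragging event.
(c) Entailed — every conjunct here is already in the original cracking event.
(d) Entailed — the original entails any weakening of itself; this just drops 'deliberately'.
(e) Not entailed — Sade cracked the clock, not the bookshelf; the bookshelf belongs to the dragging event.
(f) Entailed — dropping 'deliberately' and generalizing the agent leaves a sub-description the original still satisfies.

(c), (d), (f)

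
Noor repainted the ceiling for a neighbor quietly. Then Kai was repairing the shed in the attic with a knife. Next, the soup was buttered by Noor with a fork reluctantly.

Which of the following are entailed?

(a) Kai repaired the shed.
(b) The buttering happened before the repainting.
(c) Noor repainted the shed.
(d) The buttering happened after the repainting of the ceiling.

(d)

(a) Not entailed — 'was repairing' is progressive on an accomplishment; it does not entail the completed 'repaired'.
(b) Not entailed — the narrative places the repainting before the buttering, not after.
(c) Not entailed — Noor repainted the ceiling, not the shed; the shed belongs to the repairing event.
(d) Entailed — the narrative places the repainting before the buttering.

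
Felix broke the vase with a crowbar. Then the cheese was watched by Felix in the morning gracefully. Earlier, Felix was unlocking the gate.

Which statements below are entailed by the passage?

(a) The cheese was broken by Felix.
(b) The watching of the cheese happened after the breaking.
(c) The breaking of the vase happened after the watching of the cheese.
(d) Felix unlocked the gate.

(a) Not entailed — Felix broke the vase, not the cheese; the cheese belongs to the watching event.
(b) Entailed — the narrative places the breaking before the watching.
(c) Not entailed — the narrative places the breaking before the watching, not after.
(d) Not entailed — 'was unlocking' is progressive on an accomplishment; it does not entail the completed 'unlocked'.

(b)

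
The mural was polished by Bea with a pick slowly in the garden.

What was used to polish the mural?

'with a pick' marks the instrument of the polishing event.

a pick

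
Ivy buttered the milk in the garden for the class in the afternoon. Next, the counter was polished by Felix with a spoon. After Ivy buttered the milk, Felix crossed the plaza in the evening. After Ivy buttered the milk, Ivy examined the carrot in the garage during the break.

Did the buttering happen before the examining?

The narrative orders the buttering before the examining.

yes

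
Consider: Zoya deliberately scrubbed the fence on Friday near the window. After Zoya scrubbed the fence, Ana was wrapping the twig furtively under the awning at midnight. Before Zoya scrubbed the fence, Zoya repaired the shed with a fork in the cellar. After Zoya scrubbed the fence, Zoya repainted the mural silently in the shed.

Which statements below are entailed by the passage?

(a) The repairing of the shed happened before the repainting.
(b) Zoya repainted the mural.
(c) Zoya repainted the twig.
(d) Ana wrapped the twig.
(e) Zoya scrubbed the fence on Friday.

(a), (b), (e)

(a) Entailed — the narrative places the repairing before the repainting.
(b) Entailed — dropping 'silently', 'in the shed' leaves a sub-description the original still satisfies.
(c) Not entailed — Zoya repainted the mural, not the twig; the twig belongs to the wrapping event.
(d) Not entailed — 'was wrapping' is progressive on an accomplishment; it does not entail the completed 'wrapped'.
(e) Entailed — the original entails any weakening of itself; this just drops 'deliberately', 'near the window'.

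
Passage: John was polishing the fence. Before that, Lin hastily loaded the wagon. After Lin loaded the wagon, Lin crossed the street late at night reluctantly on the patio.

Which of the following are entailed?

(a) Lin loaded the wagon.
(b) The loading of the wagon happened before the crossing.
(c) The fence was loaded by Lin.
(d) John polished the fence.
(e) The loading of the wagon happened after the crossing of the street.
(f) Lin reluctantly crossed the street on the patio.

(a), (b), (d), (f)

(a) Entailed — the original entails any weakening of itself; this just drops 'hastily'.
(b) Entailed — the narrative places the loading before the crossing.
(c) Not entailed — Lin loaded the wagon, not the fence; the fence belongs to the polishing event.
(d) Entailed — 'polish' is an activity; 'was polishing' entails that some polishing happened, so 'polished' holds.
(e) Not entailed — the narrative places the loading before the crossing, not after.
(f) Entailed — this follows by dropping conjuncts from the crossing event's description.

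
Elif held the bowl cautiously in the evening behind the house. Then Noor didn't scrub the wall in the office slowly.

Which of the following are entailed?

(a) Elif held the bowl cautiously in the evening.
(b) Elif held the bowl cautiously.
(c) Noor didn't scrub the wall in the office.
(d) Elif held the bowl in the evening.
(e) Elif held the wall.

(a) Entailed — the original entails any weakening of itself; this just drops 'behind the house'.
(b) Entailed — dropping 'in the evening', 'behind the house' leaves a sub-description the original still satisfies.
(c) Not entailed — dropping 'slowly' under negation is not valid — the original leaves open that Noor scrubbed the wall some other way.
(d) Entailed — this follows by dropping conjuncts from the holding event's description.
(e) Not entailed — Elif held the bowl, not the wall; the wall belongs to the scrubbing event.

(a), (b), (d)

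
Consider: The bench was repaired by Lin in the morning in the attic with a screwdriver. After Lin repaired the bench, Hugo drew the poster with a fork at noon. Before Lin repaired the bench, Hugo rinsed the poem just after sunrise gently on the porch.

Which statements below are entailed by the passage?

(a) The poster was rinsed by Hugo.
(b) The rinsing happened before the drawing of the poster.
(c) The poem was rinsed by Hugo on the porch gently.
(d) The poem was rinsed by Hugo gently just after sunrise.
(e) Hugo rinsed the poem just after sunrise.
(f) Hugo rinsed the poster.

(a) Not entailed — Hugo rinsed the poem, not the poster; the poster belongs to the drawing event.
(b) Entailed — the narrative places the rinsing before the drawing.
(c) Entailed — the original entails any weakening of itself; this just drops 'just after sunrise'.
(d) Entailed — dropping 'on the porch' leaves a sub-description the original still satisfies.
(e) Entailed — this follows by dropping conjuncts from the rinsing event's description.
(f) Not entailed — Hugo rinsed the poem, not the poster; the poster belongs to the drawing event.

(b), (c), (d), (e)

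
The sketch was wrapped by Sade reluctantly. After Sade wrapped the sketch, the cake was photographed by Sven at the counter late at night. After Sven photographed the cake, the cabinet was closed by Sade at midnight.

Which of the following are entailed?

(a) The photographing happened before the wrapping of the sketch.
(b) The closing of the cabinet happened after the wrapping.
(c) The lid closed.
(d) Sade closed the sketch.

(b)

(a) Not entailed — the narrative places the wrapping before the photographing, not after.
(b) Entailed — the narrative places the wrapping before the closing.
(c) Not entailed — the cabinet is what closed, not the lid.
(d) Not entailed — Sade closed the cabinet, not the sketch; the sketch belongs to the wrapping event.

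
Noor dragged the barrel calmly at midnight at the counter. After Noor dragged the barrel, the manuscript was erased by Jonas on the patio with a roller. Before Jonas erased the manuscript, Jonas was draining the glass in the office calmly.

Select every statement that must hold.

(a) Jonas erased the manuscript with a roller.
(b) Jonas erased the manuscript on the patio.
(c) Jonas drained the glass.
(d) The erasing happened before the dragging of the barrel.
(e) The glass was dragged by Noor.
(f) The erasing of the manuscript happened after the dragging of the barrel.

(a), (b), (f)

(a) Entailed — dropping 'on the patio' leaves a sub-description the original still satisfies.
(b) Entailed — the original entails any weakening of itself; this just drops 'with a roller'.
(c) Not entailed — 'was draining' is progressive on an accomplishment; it does not entail the completed 'drained'.
(d) Not entailed — the narrative places the dragging before the erasing, not after.
(e) Not entailed — Noor dragged the barrel, not the glass; the glass belongs to the draining event.
(f) Entailed — the narrative places the dragging before the erasing.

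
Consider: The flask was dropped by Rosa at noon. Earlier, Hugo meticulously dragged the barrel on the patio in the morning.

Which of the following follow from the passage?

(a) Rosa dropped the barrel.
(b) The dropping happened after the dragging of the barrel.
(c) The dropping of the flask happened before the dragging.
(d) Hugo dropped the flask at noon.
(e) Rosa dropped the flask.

(a) Not entailed — Rosa dropped the flask, not the barrel; the barrel belongs to the dragging event.
(b) Entailed — the narrative places the dragging before the dropping.
(c) Not entailed — the narrative places the dragging before the dropping, not after.
(d) Not entailed — the passage has Rosa dropping the flask, not Hugo.
(e) Entailed — every conjunct here is already in the original dropping event.

(b), (e)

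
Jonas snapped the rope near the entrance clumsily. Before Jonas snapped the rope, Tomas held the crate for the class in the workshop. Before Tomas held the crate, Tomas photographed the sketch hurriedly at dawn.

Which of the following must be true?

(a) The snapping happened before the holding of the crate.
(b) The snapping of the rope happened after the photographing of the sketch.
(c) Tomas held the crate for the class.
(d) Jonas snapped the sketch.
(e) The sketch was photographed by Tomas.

(a) Not entailed — the narrative places the holding before the snapping, not after.
(b) Entailed — the narrative places the photographing before the snapping.
(c) Entailed — every conjunct here is already in the original holding event.
(d) Not entailed — Jonas snapped the rope, not the sketch; the sketch belongs to the photographing event.
(e) Entailed — every conjunct here is already in the original photographing event.

(b), (c), (e)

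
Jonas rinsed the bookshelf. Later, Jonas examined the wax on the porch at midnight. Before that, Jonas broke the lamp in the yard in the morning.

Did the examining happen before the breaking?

no

The narrative orders the breaking before the examining.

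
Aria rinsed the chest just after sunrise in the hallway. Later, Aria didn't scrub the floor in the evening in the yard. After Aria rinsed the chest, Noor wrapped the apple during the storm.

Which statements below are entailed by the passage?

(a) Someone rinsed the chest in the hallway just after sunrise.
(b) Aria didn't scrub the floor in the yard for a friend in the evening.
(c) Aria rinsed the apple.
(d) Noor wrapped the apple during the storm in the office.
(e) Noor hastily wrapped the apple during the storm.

(a) Entailed — this follows by dropping conjuncts from the rinsing event's description.
(b) Entailed — under negation, adding a further restriction is entailed: if no such scrubbing event occurred, none occurred for a friend either.
(c) Not entailed — Aria rinsed the chest, not the apple; the apple belongs to the wrapping event.
(d) Not entailed — 'in the office' adds information not in the original event.
(e) Not entailed — 'hastily' adds information not in the original event.

(a), (b)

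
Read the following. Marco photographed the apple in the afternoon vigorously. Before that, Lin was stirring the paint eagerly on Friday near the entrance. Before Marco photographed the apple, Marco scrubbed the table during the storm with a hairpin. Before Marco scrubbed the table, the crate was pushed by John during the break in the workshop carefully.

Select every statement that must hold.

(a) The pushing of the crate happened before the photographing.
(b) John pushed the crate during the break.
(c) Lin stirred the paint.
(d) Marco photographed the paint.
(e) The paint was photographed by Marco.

(a) Entailed — the narrative places the pushing before the photographing.
(b) Entailed — the original entails any weakening of itself; this just drops 'carefully', 'in the workshop'.
(c) Entailed — 'stir' is an activity; 'was stirring' entails that some stirring happened, so 'stirred' holds.
(d) Not entailed — Marco photographed the apple, not the paint; the paint belongs to the stirring event.
(e) Not entailed — Marco photographed the apple, not the paint; the paint belongs to the stirring event.

(a), (b), (c)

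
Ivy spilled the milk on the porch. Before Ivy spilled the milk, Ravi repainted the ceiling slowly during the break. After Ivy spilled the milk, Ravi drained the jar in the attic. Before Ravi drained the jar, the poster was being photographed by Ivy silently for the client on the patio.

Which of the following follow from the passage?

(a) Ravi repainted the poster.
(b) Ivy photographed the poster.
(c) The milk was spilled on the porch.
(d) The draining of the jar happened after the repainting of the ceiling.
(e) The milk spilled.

(c), (d), (e)

(a) Not entailed — Ravi repainted the ceiling, not the poster; the poster belongs to the photographing event.
(b) Not entailed — 'was photographing' is progressive on an accomplishment; it does not entail the completed 'photographed'.
(c) Entailed — generalizing the agent leaves a sub-description the original still satisfies.
(d) Entailed — the narrative places the repainting before the draining.
(e) Entailed — 'Ivy spilled the milk' is causative; it entails the inchoative 'the milk spilled'.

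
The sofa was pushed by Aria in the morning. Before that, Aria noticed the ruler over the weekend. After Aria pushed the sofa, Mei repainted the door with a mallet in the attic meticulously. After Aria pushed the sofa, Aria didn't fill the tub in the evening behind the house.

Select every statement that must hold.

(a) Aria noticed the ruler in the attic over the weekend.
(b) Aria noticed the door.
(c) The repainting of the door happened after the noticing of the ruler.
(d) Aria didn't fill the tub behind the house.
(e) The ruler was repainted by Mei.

(c)

(a) Not entailed — 'in the attic' adds information not in the original event.
(b) Not entailed — Aria noticed the ruler, not the door; the door belongs to the repainting event.
(c) Entailed — the narrative places the noticing before the repainting.
(d) Not entailed — dropping 'in the evening' under negation is not valid — the original leaves open that Aria filled the tub some other way.
(e) Not entailed — Mei repainted the door, not the ruler; the ruler belongs to the noticing event.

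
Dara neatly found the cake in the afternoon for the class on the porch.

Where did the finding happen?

'on the porch' marks the location of the finding event.

on the porch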